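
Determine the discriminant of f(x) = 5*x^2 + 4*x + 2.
Δ = -24

For a quadratic a x^2 + b x + c the discriminant is Δ = b^2 - 4ac = (4)^2 - 4*(5)*(2) = 16 - (40) = -24.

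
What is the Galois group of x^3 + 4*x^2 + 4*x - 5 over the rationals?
Gal(K/Q) = S_3 (symmetric group of order 6)

Compute the discriminant of x^3 + (4)*x^2 + (4)*x + (-5): Δ = -835. Since Δ is not a rational square, the Galois group is not contained in A_3; it must be the full S_3 (irreducibility of the cubic rules out anything smaller).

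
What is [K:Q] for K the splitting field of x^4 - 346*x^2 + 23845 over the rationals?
[K:Q] = 4

f factors as (x^2 - 251)(x^2 - 95); the splitting field is K = Q(sqrt(251), sqrt(95)). Since 251, 95, and 23845 are all non-squares in Q, the three subfields Q(sqrt(251)), Q(sqrt(95)), Q(sqrt(23845)) are distinct degree-2 extensions, so [K:Q] = 4 (Klein four Galois group).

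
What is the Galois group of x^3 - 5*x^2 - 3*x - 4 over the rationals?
Gal(K/Q) = S_3 (symmetric group of order 6)

Compute the discriminant of x^3 + (-5)*x^2 + (-3)*x + (-4): Δ = -3179. Since Δ is not a rational square, the Galois group is not contained in A_3; it must be the full S_3 (irreducibility of the cubic rules out anything smaller).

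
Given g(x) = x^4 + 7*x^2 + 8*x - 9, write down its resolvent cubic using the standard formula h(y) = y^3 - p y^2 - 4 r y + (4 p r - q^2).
h(y) = y^3 - 7*y^2 + 36*y - 316

Identify coefficients: p = 7, q = 8, r = -9.
Plug into h(y) = y^3 - p y^2 - 4 r y + (4 p r - q^2):
  h(y) = y^3 - (7) y^2 - 4*(-9) y + (4*(7)*(-9) - (8)^2)
       = y^3 + (-7) y^2 + (36) y + (-316).
Simplifying: h(y) = y^3 - 7*y^2 + 36*y - 316.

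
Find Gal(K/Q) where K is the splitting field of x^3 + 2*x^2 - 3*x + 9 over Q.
Gal(K/Q) = S_3 (symmetric group of order 6)

Compute the discriminant of x^3 + (2)*x^2 + (-3)*x + (9): Δ = -3303. Since Δ is not a rational square, the Galois group is not contained in A_3; it must be the full S_3 (irreducibility of the cubic rules out anything smaller).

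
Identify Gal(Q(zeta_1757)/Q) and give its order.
|Gal(Q(zeta_1757)/Q)| = phi(1757) = 1500; group ≅ (Z/1757Z)^* ≅ Z/6Z × Z/250Z

The n-th cyclotomic polynomial Φ_1757(x) is the minimal polynomial of zeta_1757 over Q and has degree phi(1757) = 1500. So Q(zeta_1757) is a degree-1500 Galois extension with Galois group (Z/1757Z)^*. By CRT, (Z/1757Z)^* ≅ (Z/7Z)^* × (Z/251Z)^*. Each prime-power unit group is (Z/7Z)^* ≅ Z/6Z; (Z/251Z)^* ≅ Z/250Z. Hence Gal(Q(zeta_1757)/Q) ≅ Z/6Z × Z/250Z.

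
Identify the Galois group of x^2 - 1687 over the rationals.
Gal(K/Q) = Z/2Z (cyclic of order 2)

x^2 - 1687 is irreducible over Q since 1687 is not a rational square. The splitting field Q(sqrt(1687)) has degree 2 over Q, and its unique nontrivial automorphism is sqrt(1687) ↦ -sqrt(1687). Hence Gal(Q(sqrt(1687))/Q) = Z/2Z.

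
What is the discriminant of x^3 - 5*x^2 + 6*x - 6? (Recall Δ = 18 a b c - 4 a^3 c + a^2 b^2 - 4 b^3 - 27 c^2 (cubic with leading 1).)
Δ = -696

For x^3 + a x^2 + b x + c the discriminant is Δ = 18 a b c - 4 a^3 c + a^2 b^2 - 4 b^3 - 27 c^2.
Plug a = -5, b = 6, c = -6:
  18*(-5)*(6)*(-6) - 4*(-5)^3*(-6) + (-5)^2*(6)^2 - 4*(6)^3 - 27*(-6)^2
  = 3240 + (-3000) + 900 + (-864) + (-972)
  = -696.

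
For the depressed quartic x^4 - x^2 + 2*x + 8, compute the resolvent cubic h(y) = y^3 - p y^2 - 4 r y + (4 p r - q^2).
h(y) = y^3 + y^2 - 32*y - 36

Identify coefficients: p = -1, q = 2, r = 8.
Plug into h(y) = y^3 - p y^2 - 4 r y + (4 p r - q^2):
  h(y) = y^3 - (-1) y^2 - 4*(8) y + (4*(-1)*(8) - (2)^2)
       = y^3 + (1) y^2 + (-32) y + (-36).
Simplifying: h(y) = y^3 + y^2 - 32*y - 36.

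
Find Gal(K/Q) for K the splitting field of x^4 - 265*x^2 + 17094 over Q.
Gal(K/Q) = V_4 (Klein four-group, Z/2Z × Z/2Z)

f factors as (x^2 - 154)(x^2 - 111), so the splitting field is K = Q(sqrt(154), sqrt(111)). The elements 154, 111, 17094 are all non-squares in Q, so sqrt(154) and sqrt(111) generate independent quadratic extensions. Thus [K:Q] = 4 and Gal(K/Q) is generated by the two order-2 automorphisms sqrt(154) ↦ -sqrt(154) and sqrt(111) ↦ -sqrt(111), giving V_4.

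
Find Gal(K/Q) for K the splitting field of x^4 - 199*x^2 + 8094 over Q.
Gal(K/Q) = V_4 (Klein four-group, Z/2Z × Z/2Z)

f factors as (x^2 - 57)(x^2 - 142), so the splitting field is K = Q(sqrt(57), sqrt(142)). The elements 57, 142, 8094 are all non-squares in Q, so sqrt(57) and sqrt(142) generate independent quadratic extensions. Thus [K:Q] = 4 and Gal(K/Q) is generated by the two order-2 automorphisms sqrt(57) ↦ -sqrt(57) and sqrt(142) ↦ -sqrt(142), giving V_4.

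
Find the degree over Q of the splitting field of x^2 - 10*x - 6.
[K:Q] = 2

The discriminant of x^2 + (-10)*x + (-6) is b^2 - 4c = 100 - (-24) = 124. Since 124 is not a perfect square in Q, the polynomial is irreducible over Q. Its two roots generate a degree-2 extension, so [K:Q] = 2.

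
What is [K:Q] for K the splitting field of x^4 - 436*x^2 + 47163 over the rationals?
[K:Q] = 4

f factors as (x^2 - 237)(x^2 - 199); the splitting field is K = Q(sqrt(237), sqrt(199)). Since 237, 199, and 47163 are all non-squares in Q, the three subfields Q(sqrt(237)), Q(sqrt(199)), Q(sqrt(47163)) are distinct degree-2 extensions, so [K:Q] = 4 (Klein four Galois group).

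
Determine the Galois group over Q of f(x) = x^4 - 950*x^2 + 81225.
Gal(K/Q) = Z/2Z (cyclic of order 2)

f factors as (x^2 - 95)(x^2 - 855), so the splitting field is K = Q(sqrt(95), sqrt(855)). The squarefree part of 95 is 95 and the squarefree part of 855 is also 95, so sqrt(95) and sqrt(855) are both rational multiples of sqrt(95). Hence Q(sqrt(95)) = Q(sqrt(855)) = Q(sqrt(95)), and the splitting field collapses to a single degree-2 extension with Galois group Z/2Z.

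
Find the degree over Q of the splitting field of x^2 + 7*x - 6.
[K:Q] = 2

The discriminant of x^2 + (7)*x + (-6) is b^2 - 4c = 49 - (-24) = 73. Since 73 is not a perfect square in Q, the polynomial is irreducible over Q. Its two roots generate a degree-2 extension, so [K:Q] = 2.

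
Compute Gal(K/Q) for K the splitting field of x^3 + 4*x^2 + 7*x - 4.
Gal(K/Q) = S_3 (symmetric group of order 6)

Compute the discriminant of x^3 + (4)*x^2 + (7)*x + (-4): Δ = -2012. Since Δ is not a rational square, the Galois group is not contained in A_3; it must be the full S_3 (irreducibility of the cubic rules out anything smaller).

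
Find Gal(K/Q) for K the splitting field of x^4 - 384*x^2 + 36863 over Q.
Gal(K/Q) = V_4 (Klein four-group, Z/2Z × Z/2Z)

f factors as (x^2 - 191)(x^2 - 193), so the splitting field is K = Q(sqrt(191), sqrt(193)). The elements 191, 193, 36863 are all non-squares in Q, so sqrt(191) and sqrt(193) generate independent quadratic extensions. Thus [K:Q] = 4 and Gal(K/Q) is generated by the two order-2 automorphisms sqrt(191) ↦ -sqrt(191) and sqrt(193) ↦ -sqrt(193), giving V_4.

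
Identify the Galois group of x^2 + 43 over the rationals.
Gal(K/Q) = Z/2Z (cyclic of order 2)

x^2 + 43 is irreducible over Q since -43 is not a rational square. The splitting field Q(sqrt(-43)) has degree 2 over Q, and its unique nontrivial automorphism is sqrt(-43) ↦ -sqrt(-43). Hence Gal(Q(sqrt(-43))/Q) = Z/2Z.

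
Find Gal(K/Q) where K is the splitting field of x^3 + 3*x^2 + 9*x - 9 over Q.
Gal(K/Q) = S_3 (symmetric group of order 6)

Compute the discriminant of x^3 + (3)*x^2 + (9)*x + (-9): Δ = -7776. Since Δ is not a rational square, the Galois group is not contained in A_3; it must be the full S_3 (irreducibility of the cubic rules out anything smaller).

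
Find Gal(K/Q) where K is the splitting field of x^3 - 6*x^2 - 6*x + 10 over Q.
Gal(K/Q) = S_3 (symmetric group of order 6)

Compute the discriminant of x^3 + (-6)*x^2 + (-6)*x + (10): Δ = 14580. Since Δ is not a rational square, the Galois group is not contained in A_3; it must be the full S_3 (irreducibility of the cubic rules out anything smaller).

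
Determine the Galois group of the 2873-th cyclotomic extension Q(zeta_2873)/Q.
|Gal(Q(zeta_2873)/Q)| = phi(2873) = 2496; group ≅ (Z/2873Z)^* ≅ Z/16Z × Z/156Z

The n-th cyclotomic polynomial Φ_2873(x) is the minimal polynomial of zeta_2873 over Q and has degree phi(2873) = 2496. So Q(zeta_2873) is a degree-2496 Galois extension with Galois group (Z/2873Z)^*. By CRT, (Z/2873Z)^* ≅ (Z/169Z)^* × (Z/17Z)^*. Each prime-power unit group is (Z/169Z)^* ≅ Z/156Z; (Z/17Z)^* ≅ Z/16Z. Hence Gal(Q(zeta_2873)/Q) ≅ Z/16Z × Z/156Z.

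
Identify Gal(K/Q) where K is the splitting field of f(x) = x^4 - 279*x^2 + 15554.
Gal(K/Q) = V_4 (Klein four-group, Z/2Z × Z/2Z)

f factors as (x^2 - 77)(x^2 - 202), so the splitting field is K = Q(sqrt(77), sqrt(202)). The elements 77, 202, 15554 are all non-squares in Q, so sqrt(77) and sqrt(202) generate independent quadratic extensions. Thus [K:Q] = 4 and Gal(K/Q) is generated by the two order-2 automorphisms sqrt(77) ↦ -sqrt(77) and sqrt(202) ↦ -sqrt(202), giving V_4.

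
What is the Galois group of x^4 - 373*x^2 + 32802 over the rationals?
Gal(K/Q) = V_4 (Klein four-group, Z/2Z × Z/2Z)

f factors as (x^2 - 231)(x^2 - 142), so the splitting field is K = Q(sqrt(231), sqrt(142)). The elements 231, 142, 32802 are all non-squares in Q, so sqrt(231) and sqrt(142) generate independent quadratic extensions. Thus [K:Q] = 4 and Gal(K/Q) is generated by the two order-2 automorphisms sqrt(231) ↦ -sqrt(231) and sqrt(142) ↦ -sqrt(142), giving V_4.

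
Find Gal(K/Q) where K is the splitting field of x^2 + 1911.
Gal(K/Q) = Z/2Z (cyclic of order 2)

x^2 + 1911 is irreducible over Q since -1911 is not a rational square. The splitting field Q(sqrt(-1911)) has degree 2 over Q, and its unique nontrivial automorphism is sqrt(-1911) ↦ -sqrt(-1911). Hence Gal(Q(sqrt(-1911))/Q) = Z/2Z.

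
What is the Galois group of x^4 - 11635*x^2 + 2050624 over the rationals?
Gal(K/Q) = Z/2Z (cyclic of order 2)

f factors as (x^2 - 11456)(x^2 - 179), so the splitting field is K = Q(sqrt(11456), sqrt(179)). The squarefree part of 11456 is 179 and the squarefree part of 179 is also 179, so sqrt(11456) and sqrt(179) are both rational multiples of sqrt(179). Hence Q(sqrt(11456)) = Q(sqrt(179)) = Q(sqrt(179)), and the splitting field collapses to a single degree-2 extension with Galois group Z/2Z.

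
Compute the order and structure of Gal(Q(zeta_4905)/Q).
|Gal(Q(zeta_4905)/Q)| = phi(4905) = 2592; group ≅ (Z/4905Z)^* ≅ Z/4Z × Z/6Z × Z/108Z

The n-th cyclotomic polynomial Φ_4905(x) is the minimal polynomial of zeta_4905 over Q and has degree phi(4905) = 2592. So Q(zeta_4905) is a degree-2592 Galois extension with Galois group (Z/4905Z)^*. By CRT, (Z/4905Z)^* ≅ (Z/9Z)^* × (Z/5Z)^* × (Z/109Z)^*. Each prime-power unit group is (Z/9Z)^* ≅ Z/6Z; (Z/5Z)^* ≅ Z/4Z; (Z/109Z)^* ≅ Z/108Z. Hence Gal(Q(zeta_4905)/Q) ≅ Z/4Z × Z/6Z × Z/108Z.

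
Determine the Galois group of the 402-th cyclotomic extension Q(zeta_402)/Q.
|Gal(Q(zeta_402)/Q)| = phi(402) = 132; group ≅ (Z/402Z)^* ≅ Z/2Z × Z/66Z

The n-th cyclotomic polynomial Φ_402(x) is the minimal polynomial of zeta_402 over Q and has degree phi(402) = 132. So Q(zeta_402) is a degree-132 Galois extension with Galois group (Z/402Z)^*. By CRT, (Z/402Z)^* ≅ (Z/2Z)^* × (Z/3Z)^* × (Z/67Z)^*. Each prime-power unit group is (Z/2Z)^* ≅ trivial group (order 1); (Z/3Z)^* ≅ Z/2Z; (Z/67Z)^* ≅ Z/66Z. Hence Gal(Q(zeta_402)/Q) ≅ Z/2Z × Z/66Z.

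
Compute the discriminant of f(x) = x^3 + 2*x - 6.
Δ = -1004

For a depressed cubic x^3 + p x + q the discriminant is Δ = -4 p^3 - 27 q^2 = -4*(2)^3 - 27*(-6)^2 = -32 - 972 = -1004.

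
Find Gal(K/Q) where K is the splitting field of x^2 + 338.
Gal(K/Q) = Z/2Z (cyclic of order 2)

x^2 + 338 is irreducible over Q since -338 is not a rational square. The splitting field Q(sqrt(-338)) has degree 2 over Q, and its unique nontrivial automorphism is sqrt(-338) ↦ -sqrt(-338). Hence Gal(Q(sqrt(-338))/Q) = Z/2Z.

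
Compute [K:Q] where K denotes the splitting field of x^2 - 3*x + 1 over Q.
[K:Q] = 2

The discriminant of x^2 + (-3)*x + (1) is b^2 - 4c = 9 - (4) = 5. Since 5 is not a perfect square in Q, the polynomial is irreducible over Q. Its two roots generate a degree-2 extension, so [K:Q] = 2.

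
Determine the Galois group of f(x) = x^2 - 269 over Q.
Gal(K/Q) = Z/2Z (cyclic of order 2)

x^2 - 269 is irreducible over Q since 269 is not a rational square. The splitting field Q(sqrt(269)) has degree 2 over Q, and its unique nontrivial automorphism is sqrt(269) ↦ -sqrt(269). Hence Gal(Q(sqrt(269))/Q) = Z/2Z.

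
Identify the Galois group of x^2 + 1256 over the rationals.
Gal(K/Q) = Z/2Z (cyclic of order 2)

x^2 + 1256 is irreducible over Q since -1256 is not a rational square. The splitting field Q(sqrt(-1256)) has degree 2 over Q, and its unique nontrivial automorphism is sqrt(-1256) ↦ -sqrt(-1256). Hence Gal(Q(sqrt(-1256))/Q) = Z/2Z.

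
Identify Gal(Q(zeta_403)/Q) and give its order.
|Gal(Q(zeta_403)/Q)| = phi(403) = 360; group ≅ (Z/403Z)^* ≅ Z/12Z × Z/30Z

The n-th cyclotomic polynomial Φ_403(x) is the minimal polynomial of zeta_403 over Q and has degree phi(403) = 360. So Q(zeta_403) is a degree-360 Galois extension with Galois group (Z/403Z)^*. By CRT, (Z/403Z)^* ≅ (Z/13Z)^* × (Z/31Z)^*. Each prime-power unit group is (Z/13Z)^* ≅ Z/12Z; (Z/31Z)^* ≅ Z/30Z. Hence Gal(Q(zeta_403)/Q) ≅ Z/12Z × Z/30Z.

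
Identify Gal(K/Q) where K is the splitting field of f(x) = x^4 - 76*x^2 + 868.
Gal(K/Q) = V_4 (Klein four-group, Z/2Z × Z/2Z)

f factors as (x^2 - 62)(x^2 - 14), so the splitting field is K = Q(sqrt(62), sqrt(14)). The elements 62, 14, 868 are all non-squares in Q, so sqrt(62) and sqrt(14) generate independent quadratic extensions. Thus [K:Q] = 4 and Gal(K/Q) is generated by the two order-2 automorphisms sqrt(62) ↦ -sqrt(62) and sqrt(14) ↦ -sqrt(14), giving V_4.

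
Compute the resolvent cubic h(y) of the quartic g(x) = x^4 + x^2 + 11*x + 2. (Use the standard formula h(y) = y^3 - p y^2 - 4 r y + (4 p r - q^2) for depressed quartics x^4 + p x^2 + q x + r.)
h(y) = y^3 - y^2 - 8*y - 113

Identify coefficients: p = 1, q = 11, r = 2.
Plug into h(y) = y^3 - p y^2 - 4 r y + (4 p r - q^2):
  h(y) = y^3 - (1) y^2 - 4*(2) y + (4*(1)*(2) - (11)^2)
       = y^3 + (-1) y^2 + (-8) y + (-113).
Simplifying: h(y) = y^3 - y^2 - 8*y - 113.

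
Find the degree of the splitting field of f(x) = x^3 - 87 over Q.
[K:Q] = 6

x^3 - 87 has one real root r = 87^(1/3) and two complex roots r*zeta_3, r*zeta_3^2 where zeta_3 = e^(2*pi*i/3). The splitting field is Q(r, zeta_3). [Q(r):Q] = 3 and [Q(zeta_3):Q] = 2 with gcd = 1, so [Q(r, zeta_3):Q] = 3 * 2 = 6.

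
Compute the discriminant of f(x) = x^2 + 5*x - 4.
Δ = 41

For a quadratic a x^2 + b x + c the discriminant is Δ = b^2 - 4ac = (5)^2 - 4*(1)*(-4) = 25 - (-16) = 41.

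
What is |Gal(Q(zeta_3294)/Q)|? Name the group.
|Gal(Q(zeta_3294)/Q)| = phi(3294) = 1080; group ≅ (Z/3294Z)^* ≅ Z/18Z × Z/60Z

The n-th cyclotomic polynomial Φ_3294(x) is the minimal polynomial of zeta_3294 over Q and has degree phi(3294) = 1080. So Q(zeta_3294) is a degree-1080 Galois extension with Galois group (Z/3294Z)^*. By CRT, (Z/3294Z)^* ≅ (Z/2Z)^* × (Z/27Z)^* × (Z/61Z)^*. Each prime-power unit group is (Z/2Z)^* ≅ trivial group (order 1); (Z/27Z)^* ≅ Z/18Z; (Z/61Z)^* ≅ Z/60Z. Hence Gal(Q(zeta_3294)/Q) ≅ Z/18Z × Z/60Z.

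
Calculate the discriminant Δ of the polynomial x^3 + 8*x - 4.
Δ = -2480

For a depressed cubic x^3 + p x + q the discriminant is Δ = -4 p^3 - 27 q^2 = -4*(8)^3 - 27*(-4)^2 = -2048 - 432 = -2480.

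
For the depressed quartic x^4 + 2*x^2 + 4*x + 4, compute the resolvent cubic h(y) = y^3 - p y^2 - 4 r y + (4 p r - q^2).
h(y) = y^3 - 2*y^2 - 16*y + 16

Identify coefficients: p = 2, q = 4, r = 4.
Plug into h(y) = y^3 - p y^2 - 4 r y + (4 p r - q^2):
  h(y) = y^3 - (2) y^2 - 4*(4) y + (4*(2)*(4) - (4)^2)
       = y^3 + (-2) y^2 + (-16) y + (16).
Simplifying: h(y) = y^3 - 2*y^2 - 16*y + 16.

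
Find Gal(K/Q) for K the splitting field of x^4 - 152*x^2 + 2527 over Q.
Gal(K/Q) = V_4 (Klein four-group, Z/2Z × Z/2Z)

f factors as (x^2 - 133)(x^2 - 19), so the splitting field is K = Q(sqrt(133), sqrt(19)). The elements 133, 19, 2527 are all non-squares in Q, so sqrt(133) and sqrt(19) generate independent quadratic extensions. Thus [K:Q] = 4 and Gal(K/Q) is generated by the two order-2 automorphisms sqrt(133) ↦ -sqrt(133) and sqrt(19) ↦ -sqrt(19), giving V_4.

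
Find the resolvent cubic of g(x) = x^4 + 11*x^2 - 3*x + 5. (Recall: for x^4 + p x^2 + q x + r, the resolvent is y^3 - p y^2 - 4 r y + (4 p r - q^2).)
h(y) = y^3 - 11*y^2 - 20*y + 211

Identify coefficients: p = 11, q = -3, r = 5.
Plug into h(y) = y^3 - p y^2 - 4 r y + (4 p r - q^2):
  h(y) = y^3 - (11) y^2 - 4*(5) y + (4*(11)*(5) - (-3)^2)
       = y^3 + (-11) y^2 + (-20) y + (211).
Simplifying: h(y) = y^3 - 11*y^2 - 20*y + 211.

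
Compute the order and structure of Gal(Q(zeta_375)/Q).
|Gal(Q(zeta_375)/Q)| = phi(375) = 200; group ≅ (Z/375Z)^* ≅ Z/2Z × Z/100Z

The n-th cyclotomic polynomial Φ_375(x) is the minimal polynomial of zeta_375 over Q and has degree phi(375) = 200. So Q(zeta_375) is a degree-200 Galois extension with Galois group (Z/375Z)^*. By CRT, (Z/375Z)^* ≅ (Z/3Z)^* × (Z/125Z)^*. Each prime-power unit group is (Z/3Z)^* ≅ Z/2Z; (Z/125Z)^* ≅ Z/100Z. Hence Gal(Q(zeta_375)/Q) ≅ Z/2Z × Z/100Z.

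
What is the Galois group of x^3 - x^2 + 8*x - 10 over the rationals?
Gal(K/Q) = S_3 (symmetric group of order 6)

Compute the discriminant of x^3 + (-1)*x^2 + (8)*x + (-10): Δ = -3284. Since Δ is not a rational square, the Galois group is not contained in A_3; it must be the full S_3 (irreducibility of the cubic rules out anything smaller).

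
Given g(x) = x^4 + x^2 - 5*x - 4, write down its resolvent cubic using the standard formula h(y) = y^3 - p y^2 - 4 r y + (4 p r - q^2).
h(y) = y^3 - y^2 + 16*y - 41

Identify coefficients: p = 1, q = -5, r = -4.
Plug into h(y) = y^3 - p y^2 - 4 r y + (4 p r - q^2):
  h(y) = y^3 - (1) y^2 - 4*(-4) y + (4*(1)*(-4) - (-5)^2)
       = y^3 + (-1) y^2 + (16) y + (-41).
Simplifying: h(y) = y^3 - y^2 + 16*y - 41.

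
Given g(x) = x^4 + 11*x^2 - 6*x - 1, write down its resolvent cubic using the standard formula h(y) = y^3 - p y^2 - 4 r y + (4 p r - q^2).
h(y) = y^3 - 11*y^2 + 4*y - 80

Identify coefficients: p = 11, q = -6, r = -1.
Plug into h(y) = y^3 - p y^2 - 4 r y + (4 p r - q^2):
  h(y) = y^3 - (11) y^2 - 4*(-1) y + (4*(11)*(-1) - (-6)^2)
       = y^3 + (-11) y^2 + (4) y + (-80).
Simplifying: h(y) = y^3 - 11*y^2 + 4*y - 80.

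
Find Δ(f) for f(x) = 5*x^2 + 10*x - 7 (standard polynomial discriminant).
Δ = 240

For a quadratic a x^2 + b x + c the discriminant is Δ = b^2 - 4ac = (10)^2 - 4*(5)*(-7) = 100 - (-140) = 240.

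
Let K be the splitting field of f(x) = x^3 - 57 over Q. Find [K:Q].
[K:Q] = 6

x^3 - 57 has one real root r = 57^(1/3) and two complex roots r*zeta_3, r*zeta_3^2 where zeta_3 = e^(2*pi*i/3). The splitting field is Q(r, zeta_3). [Q(r):Q] = 3 and [Q(zeta_3):Q] = 2 with gcd = 1, so [Q(r, zeta_3):Q] = 3 * 2 = 6.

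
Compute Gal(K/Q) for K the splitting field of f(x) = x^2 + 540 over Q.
Gal(K/Q) = Z/2Z (cyclic of order 2)

x^2 + 540 is irreducible over Q since -540 is not a rational square. The splitting field Q(sqrt(-540)) has degree 2 over Q, and its unique nontrivial automorphism is sqrt(-540) ↦ -sqrt(-540). Hence Gal(Q(sqrt(-540))/Q) = Z/2Z.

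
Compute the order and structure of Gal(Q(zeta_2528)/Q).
|Gal(Q(zeta_2528)/Q)| = phi(2528) = 1248; group ≅ (Z/2528Z)^* ≅ Z/2Z × Z/8Z × Z/78Z

The n-th cyclotomic polynomial Φ_2528(x) is the minimal polynomial of zeta_2528 over Q and has degree phi(2528) = 1248. So Q(zeta_2528) is a degree-1248 Galois extension with Galois group (Z/2528Z)^*. By CRT, (Z/2528Z)^* ≅ (Z/32Z)^* × (Z/79Z)^*. Each prime-power unit group is (Z/32Z)^* ≅ Z/2Z × Z/8Z; (Z/79Z)^* ≅ Z/78Z. Hence Gal(Q(zeta_2528)/Q) ≅ Z/2Z × Z/8Z × Z/78Z.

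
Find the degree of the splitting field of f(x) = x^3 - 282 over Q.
[K:Q] = 6

x^3 - 282 has one real root r = 282^(1/3) and two complex roots r*zeta_3, r*zeta_3^2 where zeta_3 = e^(2*pi*i/3). The splitting field is Q(r, zeta_3). [Q(r):Q] = 3 and [Q(zeta_3):Q] = 2 with gcd = 1, so [Q(r, zeta_3):Q] = 3 * 2 = 6.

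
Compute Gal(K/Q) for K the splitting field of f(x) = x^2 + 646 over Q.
Gal(K/Q) = Z/2Z (cyclic of order 2)

x^2 + 646 is irreducible over Q since -646 is not a rational square. The splitting field Q(sqrt(-646)) has degree 2 over Q, and its unique nontrivial automorphism is sqrt(-646) ↦ -sqrt(-646). Hence Gal(Q(sqrt(-646))/Q) = Z/2Z.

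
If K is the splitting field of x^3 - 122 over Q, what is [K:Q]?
[K:Q] = 6

x^3 - 122 has one real root r = 122^(1/3) and two complex roots r*zeta_3, r*zeta_3^2 where zeta_3 = e^(2*pi*i/3). The splitting field is Q(r, zeta_3). [Q(r):Q] = 3 and [Q(zeta_3):Q] = 2 with gcd = 1, so [Q(r, zeta_3):Q] = 3 * 2 = 6.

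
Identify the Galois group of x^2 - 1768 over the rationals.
Gal(K/Q) = Z/2Z (cyclic of order 2)

x^2 - 1768 is irreducible over Q since 1768 is not a rational square. The splitting field Q(sqrt(1768)) has degree 2 over Q, and its unique nontrivial automorphism is sqrt(1768) ↦ -sqrt(1768). Hence Gal(Q(sqrt(1768))/Q) = Z/2Z.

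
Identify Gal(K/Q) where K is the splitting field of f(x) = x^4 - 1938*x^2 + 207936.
Gal(K/Q) = Z/2Z (cyclic of order 2)

f factors as (x^2 - 1824)(x^2 - 114), so the splitting field is K = Q(sqrt(1824), sqrt(114)). The squarefree part of 1824 is 114 and the squarefree part of 114 is also 114, so sqrt(1824) and sqrt(114) are both rational multiples of sqrt(114). Hence Q(sqrt(1824)) = Q(sqrt(114)) = Q(sqrt(114)), and the splitting field collapses to a single degree-2 extension with Galois group Z/2Z.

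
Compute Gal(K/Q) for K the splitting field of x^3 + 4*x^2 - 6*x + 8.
Gal(K/Q) = S_3 (symmetric group of order 6)

Compute the discriminant of x^3 + (4)*x^2 + (-6)*x + (8): Δ = -5792. Since Δ is not a rational square, the Galois group is not contained in A_3; it must be the full S_3 (irreducibility of the cubic rules out anything smaller).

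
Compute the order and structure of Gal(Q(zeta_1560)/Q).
|Gal(Q(zeta_1560)/Q)| = phi(1560) = 384; group ≅ (Z/1560Z)^* ≅ Z/2Z × Z/2Z × Z/2Z × Z/4Z × Z/12Z

The n-th cyclotomic polynomial Φ_1560(x) is the minimal polynomial of zeta_1560 over Q and has degree phi(1560) = 384. So Q(zeta_1560) is a degree-384 Galois extension with Galois group (Z/1560Z)^*. By CRT, (Z/1560Z)^* ≅ (Z/8Z)^* × (Z/3Z)^* × (Z/5Z)^* × (Z/13Z)^*. Each prime-power unit group is (Z/8Z)^* ≅ Z/2Z × Z/2Z; (Z/3Z)^* ≅ Z/2Z; (Z/5Z)^* ≅ Z/4Z; (Z/13Z)^* ≅ Z/12Z. Hence Gal(Q(zeta_1560)/Q) ≅ Z/2Z × Z/2Z × Z/2Z × Z/4Z × Z/12Z.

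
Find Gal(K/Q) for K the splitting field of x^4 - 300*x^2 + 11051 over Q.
Gal(K/Q) = V_4 (Klein four-group, Z/2Z × Z/2Z)

f factors as (x^2 - 257)(x^2 - 43), so the splitting field is K = Q(sqrt(257), sqrt(43)). The elements 257, 43, 11051 are all non-squares in Q, so sqrt(257) and sqrt(43) generate independent quadratic extensions. Thus [K:Q] = 4 and Gal(K/Q) is generated by the two order-2 automorphisms sqrt(257) ↦ -sqrt(257) and sqrt(43) ↦ -sqrt(43), giving V_4.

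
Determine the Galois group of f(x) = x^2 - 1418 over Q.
Gal(K/Q) = Z/2Z (cyclic of order 2)

x^2 - 1418 is irreducible over Q since 1418 is not a rational square. The splitting field Q(sqrt(1418)) has degree 2 over Q, and its unique nontrivial automorphism is sqrt(1418) ↦ -sqrt(1418). Hence Gal(Q(sqrt(1418))/Q) = Z/2Z.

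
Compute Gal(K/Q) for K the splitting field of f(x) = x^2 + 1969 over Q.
Gal(K/Q) = Z/2Z (cyclic of order 2)

x^2 + 1969 is irreducible over Q since -1969 is not a rational square. The splitting field Q(sqrt(-1969)) has degree 2 over Q, and its unique nontrivial automorphism is sqrt(-1969) ↦ -sqrt(-1969). Hence Gal(Q(sqrt(-1969))/Q) = Z/2Z.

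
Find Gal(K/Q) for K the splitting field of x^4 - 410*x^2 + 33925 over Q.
Gal(K/Q) = V_4 (Klein four-group, Z/2Z × Z/2Z)

f factors as (x^2 - 295)(x^2 - 115), so the splitting field is K = Q(sqrt(295), sqrt(115)). The elements 295, 115, 33925 are all non-squares in Q, so sqrt(295) and sqrt(115) generate independent quadratic extensions. Thus [K:Q] = 4 and Gal(K/Q) is generated by the two order-2 automorphisms sqrt(295) ↦ -sqrt(295) and sqrt(115) ↦ -sqrt(115), giving V_4.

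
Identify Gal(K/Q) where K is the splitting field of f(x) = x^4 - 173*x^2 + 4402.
Gal(K/Q) = V_4 (Klein four-group, Z/2Z × Z/2Z)

f factors as (x^2 - 142)(x^2 - 31), so the splitting field is K = Q(sqrt(142), sqrt(31)). The elements 142, 31, 4402 are all non-squares in Q, so sqrt(142) and sqrt(31) generate independent quadratic extensions. Thus [K:Q] = 4 and Gal(K/Q) is generated by the two order-2 automorphisms sqrt(142) ↦ -sqrt(142) and sqrt(31) ↦ -sqrt(31), giving V_4.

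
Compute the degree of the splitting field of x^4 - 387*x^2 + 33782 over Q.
[K:Q] = 4

f factors as (x^2 - 254)(x^2 - 133); the splitting field is K = Q(sqrt(254), sqrt(133)). Since 254, 133, and 33782 are all non-squares in Q, the three subfields Q(sqrt(254)), Q(sqrt(133)), Q(sqrt(33782)) are distinct degree-2 extensions, so [K:Q] = 4 (Klein four Galois group).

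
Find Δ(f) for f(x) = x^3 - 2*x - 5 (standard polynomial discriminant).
Δ = -643

For a depressed cubic x^3 + p x + q the discriminant is Δ = -4 p^3 - 27 q^2 = -4*(-2)^3 - 27*(-5)^2 = 32 - 675 = -643.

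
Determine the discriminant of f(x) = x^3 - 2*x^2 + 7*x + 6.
Δ = -3468

For x^3 + a x^2 + b x + c the discriminant is Δ = 18 a b c - 4 a^3 c + a^2 b^2 - 4 b^3 - 27 c^2.
Plug a = -2, b = 7, c = 6:
  18*(-2)*(7)*(6) - 4*(-2)^3*(6) + (-2)^2*(7)^2 - 4*(7)^3 - 27*(6)^2
  = -1512 + (192) + 196 + (-1372) + (-972)
  = -3468.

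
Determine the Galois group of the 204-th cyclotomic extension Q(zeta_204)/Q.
|Gal(Q(zeta_204)/Q)| = phi(204) = 64; group ≅ (Z/204Z)^* ≅ Z/2Z × Z/2Z × Z/16Z

The n-th cyclotomic polynomial Φ_204(x) is the minimal polynomial of zeta_204 over Q and has degree phi(204) = 64. So Q(zeta_204) is a degree-64 Galois extension with Galois group (Z/204Z)^*. By CRT, (Z/204Z)^* ≅ (Z/4Z)^* × (Z/3Z)^* × (Z/17Z)^*. Each prime-power unit group is (Z/4Z)^* ≅ Z/2Z; (Z/3Z)^* ≅ Z/2Z; (Z/17Z)^* ≅ Z/16Z. Hence Gal(Q(zeta_204)/Q) ≅ Z/2Z × Z/2Z × Z/16Z.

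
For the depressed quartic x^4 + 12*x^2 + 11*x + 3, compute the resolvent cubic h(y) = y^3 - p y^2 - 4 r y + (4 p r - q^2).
h(y) = y^3 - 12*y^2 - 12*y + 23

Identify coefficients: p = 12, q = 11, r = 3.
Plug into h(y) = y^3 - p y^2 - 4 r y + (4 p r - q^2):
  h(y) = y^3 - (12) y^2 - 4*(3) y + (4*(12)*(3) - (11)^2)
       = y^3 + (-12) y^2 + (-12) y + (23).
Simplifying: h(y) = y^3 - 12*y^2 - 12*y + 23.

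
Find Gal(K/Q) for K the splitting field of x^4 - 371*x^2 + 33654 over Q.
Gal(K/Q) = V_4 (Klein four-group, Z/2Z × Z/2Z)

f factors as (x^2 - 213)(x^2 - 158), so the splitting field is K = Q(sqrt(213), sqrt(158)). The elements 213, 158, 33654 are all non-squares in Q, so sqrt(213) and sqrt(158) generate independent quadratic extensions. Thus [K:Q] = 4 and Gal(K/Q) is generated by the two order-2 automorphisms sqrt(213) ↦ -sqrt(213) and sqrt(158) ↦ -sqrt(158), giving V_4.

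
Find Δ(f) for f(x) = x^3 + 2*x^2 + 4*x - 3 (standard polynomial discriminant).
Δ = -771

For x^3 + a x^2 + b x + c the discriminant is Δ = 18 a b c - 4 a^3 c + a^2 b^2 - 4 b^3 - 27 c^2.
Plug a = 2, b = 4, c = -3:
  18*(2)*(4)*(-3) - 4*(2)^3*(-3) + (2)^2*(4)^2 - 4*(4)^3 - 27*(-3)^2
  = -432 + (96) + 64 + (-256) + (-243)
  = -771.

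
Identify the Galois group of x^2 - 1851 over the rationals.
Gal(K/Q) = Z/2Z (cyclic of order 2)

x^2 - 1851 is irreducible over Q since 1851 is not a rational square. The splitting field Q(sqrt(1851)) has degree 2 over Q, and its unique nontrivial automorphism is sqrt(1851) ↦ -sqrt(1851). Hence Gal(Q(sqrt(1851))/Q) = Z/2Z.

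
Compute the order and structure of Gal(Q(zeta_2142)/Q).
|Gal(Q(zeta_2142)/Q)| = phi(2142) = 576; group ≅ (Z/2142Z)^* ≅ Z/6Z × Z/6Z × Z/16Z

The n-th cyclotomic polynomial Φ_2142(x) is the minimal polynomial of zeta_2142 over Q and has degree phi(2142) = 576. So Q(zeta_2142) is a degree-576 Galois extension with Galois group (Z/2142Z)^*. By CRT, (Z/2142Z)^* ≅ (Z/2Z)^* × (Z/9Z)^* × (Z/7Z)^* × (Z/17Z)^*. Each prime-power unit group is (Z/2Z)^* ≅ trivial group (order 1); (Z/9Z)^* ≅ Z/6Z; (Z/7Z)^* ≅ Z/6Z; (Z/17Z)^* ≅ Z/16Z. Hence Gal(Q(zeta_2142)/Q) ≅ Z/6Z × Z/6Z × Z/16Z.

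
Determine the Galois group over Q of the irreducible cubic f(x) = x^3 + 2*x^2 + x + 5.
Gal(K/Q) = S_3 (symmetric group of order 6)

Compute the discriminant of x^3 + (2)*x^2 + (1)*x + (5): Δ = -655. Since Δ is not a rational square, the Galois group is not contained in A_3; it must be the full S_3 (irreducibility of the cubic rules out anything smaller).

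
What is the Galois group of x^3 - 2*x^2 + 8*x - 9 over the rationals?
Gal(K/Q) = S_3 (symmetric group of order 6)

Compute the discriminant of x^3 + (-2)*x^2 + (8)*x + (-9): Δ = -1675. Since Δ is not a rational square, the Galois group is not contained in A_3; it must be the full S_3 (irreducibility of the cubic rules out anything smaller).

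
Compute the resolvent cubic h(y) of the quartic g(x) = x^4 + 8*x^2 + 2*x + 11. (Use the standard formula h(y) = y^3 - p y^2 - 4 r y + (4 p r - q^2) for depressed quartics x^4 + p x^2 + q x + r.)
h(y) = y^3 - 8*y^2 - 44*y + 348

Identify coefficients: p = 8, q = 2, r = 11.
Plug into h(y) = y^3 - p y^2 - 4 r y + (4 p r - q^2):
  h(y) = y^3 - (8) y^2 - 4*(11) y + (4*(8)*(11) - (2)^2)
       = y^3 + (-8) y^2 + (-44) y + (348).
Simplifying: h(y) = y^3 - 8*y^2 - 44*y + 348.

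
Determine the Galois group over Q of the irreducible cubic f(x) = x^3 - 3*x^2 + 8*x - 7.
Gal(K/Q) = S_3 (symmetric group of order 6)

Compute the discriminant of x^3 + (-3)*x^2 + (8)*x + (-7): Δ = -527. Since Δ is not a rational square, the Galois group is not contained in A_3; it must be the full S_3 (irreducibility of the cubic rules out anything smaller).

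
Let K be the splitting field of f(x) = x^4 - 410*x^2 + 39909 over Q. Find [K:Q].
[K:Q] = 4

f factors as (x^2 - 159)(x^2 - 251); the splitting field is K = Q(sqrt(159), sqrt(251)). Since 159, 251, and 39909 are all non-squares in Q, the three subfields Q(sqrt(159)), Q(sqrt(251)), Q(sqrt(39909)) are distinct degree-2 extensions, so [K:Q] = 4 (Klein four Galois group).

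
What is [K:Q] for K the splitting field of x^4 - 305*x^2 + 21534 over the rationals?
[K:Q] = 4

f factors as (x^2 - 111)(x^2 - 194); the splitting field is K = Q(sqrt(111), sqrt(194)). Since 111, 194, and 21534 are all non-squares in Q, the three subfields Q(sqrt(111)), Q(sqrt(194)), Q(sqrt(21534)) are distinct degree-2 extensions, so [K:Q] = 4 (Klein four Galois group).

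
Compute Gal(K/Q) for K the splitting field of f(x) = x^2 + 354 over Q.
Gal(K/Q) = Z/2Z (cyclic of order 2)

x^2 + 354 is irreducible over Q since -354 is not a rational square. The splitting field Q(sqrt(-354)) has degree 2 over Q, and its unique nontrivial automorphism is sqrt(-354) ↦ -sqrt(-354). Hence Gal(Q(sqrt(-354))/Q) = Z/2Z.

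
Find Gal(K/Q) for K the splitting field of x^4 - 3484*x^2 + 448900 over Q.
Gal(K/Q) = Z/2Z (cyclic of order 2)

f factors as (x^2 - 3350)(x^2 - 134), so the splitting field is K = Q(sqrt(3350), sqrt(134)). The squarefree part of 3350 is 134 and the squarefree part of 134 is also 134, so sqrt(3350) and sqrt(134) are both rational multiples of sqrt(134). Hence Q(sqrt(3350)) = Q(sqrt(134)) = Q(sqrt(134)), and the splitting field collapses to a single degree-2 extension with Galois group Z/2Z.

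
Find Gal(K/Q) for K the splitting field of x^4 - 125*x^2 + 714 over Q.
Gal(K/Q) = V_4 (Klein four-group, Z/2Z × Z/2Z)

f factors as (x^2 - 6)(x^2 - 119), so the splitting field is K = Q(sqrt(6), sqrt(119)). The elements 6, 119, 714 are all non-squares in Q, so sqrt(6) and sqrt(119) generate independent quadratic extensions. Thus [K:Q] = 4 and Gal(K/Q) is generated by the two order-2 automorphisms sqrt(6) ↦ -sqrt(6) and sqrt(119) ↦ -sqrt(119), giving V_4.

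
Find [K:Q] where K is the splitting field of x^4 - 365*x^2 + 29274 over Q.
[K:Q] = 4

f factors as (x^2 - 119)(x^2 - 246); the splitting field is K = Q(sqrt(119), sqrt(246)). Since 119, 246, and 29274 are all non-squares in Q, the three subfields Q(sqrt(119)), Q(sqrt(246)), Q(sqrt(29274)) are distinct degree-2 extensions, so [K:Q] = 4 (Klein four Galois group).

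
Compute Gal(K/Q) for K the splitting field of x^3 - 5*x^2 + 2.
Gal(K/Q) = S_3 (symmetric group of order 6)

Compute the discriminant of x^3 + (-5)*x^2 + (0)*x + (2): Δ = 892. Since Δ is not a rational square, the Galois group is not contained in A_3; it must be the full S_3 (irreducibility of the cubic rules out anything smaller).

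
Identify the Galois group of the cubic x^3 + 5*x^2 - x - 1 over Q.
Gal(K/Q) = S_3 (symmetric group of order 6)

Compute the discriminant of x^3 + (5)*x^2 + (-1)*x + (-1): Δ = 592. Since Δ is not a rational square, the Galois group is not contained in A_3; it must be the full S_3 (irreducibility of the cubic rules out anything smaller).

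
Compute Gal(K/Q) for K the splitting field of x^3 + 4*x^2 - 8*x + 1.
Gal(K/Q) = S_3 (symmetric group of order 6)

Compute the discriminant of x^3 + (4)*x^2 + (-8)*x + (1): Δ = 2213. Since Δ is not a rational square, the Galois group is not contained in A_3; it must be the full S_3 (irreducibility of the cubic rules out anything smaller).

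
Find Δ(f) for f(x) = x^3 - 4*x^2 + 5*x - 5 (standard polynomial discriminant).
Δ = -255

For x^3 + a x^2 + b x + c the discriminant is Δ = 18 a b c - 4 a^3 c + a^2 b^2 - 4 b^3 - 27 c^2.
Plug a = -4, b = 5, c = -5:
  18*(-4)*(5)*(-5) - 4*(-4)^3*(-5) + (-4)^2*(5)^2 - 4*(5)^3 - 27*(-5)^2
  = 1800 + (-1280) + 400 + (-500) + (-675)
  = -255.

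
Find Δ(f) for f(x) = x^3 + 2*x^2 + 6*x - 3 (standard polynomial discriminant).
Δ = -1515

For x^3 + a x^2 + b x + c the discriminant is Δ = 18 a b c - 4 a^3 c + a^2 b^2 - 4 b^3 - 27 c^2.
Plug a = 2, b = 6, c = -3:
  18*(2)*(6)*(-3) - 4*(2)^3*(-3) + (2)^2*(6)^2 - 4*(6)^3 - 27*(-3)^2
  = -648 + (96) + 144 + (-864) + (-243)
  = -1515.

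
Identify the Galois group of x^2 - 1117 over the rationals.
Gal(K/Q) = Z/2Z (cyclic of order 2)

x^2 - 1117 is irreducible over Q since 1117 is not a rational square. The splitting field Q(sqrt(1117)) has degree 2 over Q, and its unique nontrivial automorphism is sqrt(1117) ↦ -sqrt(1117). Hence Gal(Q(sqrt(1117))/Q) = Z/2Z.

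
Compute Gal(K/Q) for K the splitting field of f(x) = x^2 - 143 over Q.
Gal(K/Q) = Z/2Z (cyclic of order 2)

x^2 - 143 is irreducible over Q since 143 is not a rational square. The splitting field Q(sqrt(143)) has degree 2 over Q, and its unique nontrivial automorphism is sqrt(143) ↦ -sqrt(143). Hence Gal(Q(sqrt(143))/Q) = Z/2Z.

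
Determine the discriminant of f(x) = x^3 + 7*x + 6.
Δ = -2344

For a depressed cubic x^3 + p x + q the discriminant is Δ = -4 p^3 - 27 q^2 = -4*(7)^3 - 27*(6)^2 = -1372 - 972 = -2344.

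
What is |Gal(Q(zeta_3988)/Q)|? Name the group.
|Gal(Q(zeta_3988)/Q)| = phi(3988) = 1992; group ≅ (Z/3988Z)^* ≅ Z/2Z × Z/996Z

The n-th cyclotomic polynomial Φ_3988(x) is the minimal polynomial of zeta_3988 over Q and has degree phi(3988) = 1992. So Q(zeta_3988) is a degree-1992 Galois extension with Galois group (Z/3988Z)^*. By CRT, (Z/3988Z)^* ≅ (Z/4Z)^* × (Z/997Z)^*. Each prime-power unit group is (Z/4Z)^* ≅ Z/2Z; (Z/997Z)^* ≅ Z/996Z. Hence Gal(Q(zeta_3988)/Q) ≅ Z/2Z × Z/996Z.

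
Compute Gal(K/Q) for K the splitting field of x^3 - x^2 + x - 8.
Gal(K/Q) = S_3 (symmetric group of order 6)

Compute the discriminant of x^3 + (-1)*x^2 + (1)*x + (-8): Δ = -1619. Since Δ is not a rational square, the Galois group is not contained in A_3; it must be the full S_3 (irreducibility of the cubic rules out anything smaller).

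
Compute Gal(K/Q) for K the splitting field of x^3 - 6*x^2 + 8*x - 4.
Gal(K/Q) = S_3 (symmetric group of order 6)

Compute the discriminant of x^3 + (-6)*x^2 + (8)*x + (-4): Δ = -176. Since Δ is not a rational square, the Galois group is not contained in A_3; it must be the full S_3 (irreducibility of the cubic rules out anything smaller).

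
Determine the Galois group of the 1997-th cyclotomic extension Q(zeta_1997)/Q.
|Gal(Q(zeta_1997)/Q)| = phi(1997) = 1996; group ≅ (Z/1997Z)^* ≅ Z/1996Z

The n-th cyclotomic polynomial Φ_1997(x) is the minimal polynomial of zeta_1997 over Q and has degree phi(1997) = 1996. So Q(zeta_1997) is a degree-1996 Galois extension with Galois group (Z/1997Z)^*. (Z/1997Z)^* is cyclic since 1997 is an odd prime power (or 4). Hence Gal(Q(zeta_1997)/Q) ≅ Z/1996Z.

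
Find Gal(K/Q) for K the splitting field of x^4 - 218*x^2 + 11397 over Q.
Gal(K/Q) = V_4 (Klein four-group, Z/2Z × Z/2Z)

f factors as (x^2 - 131)(x^2 - 87), so the splitting field is K = Q(sqrt(131), sqrt(87)). The elements 131, 87, 11397 are all non-squares in Q, so sqrt(131) and sqrt(87) generate independent quadratic extensions. Thus [K:Q] = 4 and Gal(K/Q) is generated by the two order-2 automorphisms sqrt(131) ↦ -sqrt(131) and sqrt(87) ↦ -sqrt(87), giving V_4.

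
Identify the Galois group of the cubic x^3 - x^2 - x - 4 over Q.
Gal(K/Q) = S_3 (symmetric group of order 6)

Compute the discriminant of x^3 + (-1)*x^2 + (-1)*x + (-4): Δ = -515. Since Δ is not a rational square, the Galois group is not contained in A_3; it must be the full S_3 (irreducibility of the cubic rules out anything smaller).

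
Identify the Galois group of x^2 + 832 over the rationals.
Gal(K/Q) = Z/2Z (cyclic of order 2)

x^2 + 832 is irreducible over Q since -832 is not a rational square. The splitting field Q(sqrt(-832)) has degree 2 over Q, and its unique nontrivial automorphism is sqrt(-832) ↦ -sqrt(-832). Hence Gal(Q(sqrt(-832))/Q) = Z/2Z.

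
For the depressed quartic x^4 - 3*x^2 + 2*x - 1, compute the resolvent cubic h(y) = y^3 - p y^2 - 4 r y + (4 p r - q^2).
h(y) = y^3 + 3*y^2 + 4*y + 8

Identify coefficients: p = -3, q = 2, r = -1.
Plug into h(y) = y^3 - p y^2 - 4 r y + (4 p r - q^2):
  h(y) = y^3 - (-3) y^2 - 4*(-1) y + (4*(-3)*(-1) - (2)^2)
       = y^3 + (3) y^2 + (4) y + (8).
Simplifying: h(y) = y^3 + 3*y^2 + 4*y + 8.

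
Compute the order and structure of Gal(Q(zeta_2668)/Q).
|Gal(Q(zeta_2668)/Q)| = phi(2668) = 1232; group ≅ (Z/2668Z)^* ≅ Z/2Z × Z/22Z × Z/28Z

The n-th cyclotomic polynomial Φ_2668(x) is the minimal polynomial of zeta_2668 over Q and has degree phi(2668) = 1232. So Q(zeta_2668) is a degree-1232 Galois extension with Galois group (Z/2668Z)^*. By CRT, (Z/2668Z)^* ≅ (Z/4Z)^* × (Z/23Z)^* × (Z/29Z)^*. Each prime-power unit group is (Z/4Z)^* ≅ Z/2Z; (Z/23Z)^* ≅ Z/22Z; (Z/29Z)^* ≅ Z/28Z. Hence Gal(Q(zeta_2668)/Q) ≅ Z/2Z × Z/22Z × Z/28Z.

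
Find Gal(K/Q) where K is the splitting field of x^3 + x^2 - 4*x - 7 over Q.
Gal(K/Q) = S_3 (symmetric group of order 6)

Compute the discriminant of x^3 + (1)*x^2 + (-4)*x + (-7): Δ = -519. Since Δ is not a rational square, the Galois group is not contained in A_3; it must be the full S_3 (irreducibility of the cubic rules out anything smaller).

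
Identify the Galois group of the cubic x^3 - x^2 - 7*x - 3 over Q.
Gal(K/Q) = S_3 (symmetric group of order 6)

Compute the discriminant of x^3 + (-1)*x^2 + (-7)*x + (-3): Δ = 788. Since Δ is not a rational square, the Galois group is not contained in A_3; it must be the full S_3 (irreducibility of the cubic rules out anything smaller).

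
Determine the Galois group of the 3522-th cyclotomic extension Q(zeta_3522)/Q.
|Gal(Q(zeta_3522)/Q)| = phi(3522) = 1172; group ≅ (Z/3522Z)^* ≅ Z/2Z × Z/586Z

The n-th cyclotomic polynomial Φ_3522(x) is the minimal polynomial of zeta_3522 over Q and has degree phi(3522) = 1172. So Q(zeta_3522) is a degree-1172 Galois extension with Galois group (Z/3522Z)^*. By CRT, (Z/3522Z)^* ≅ (Z/2Z)^* × (Z/3Z)^* × (Z/587Z)^*. Each prime-power unit group is (Z/2Z)^* ≅ trivial group (order 1); (Z/3Z)^* ≅ Z/2Z; (Z/587Z)^* ≅ Z/586Z. Hence Gal(Q(zeta_3522)/Q) ≅ Z/2Z × Z/586Z.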